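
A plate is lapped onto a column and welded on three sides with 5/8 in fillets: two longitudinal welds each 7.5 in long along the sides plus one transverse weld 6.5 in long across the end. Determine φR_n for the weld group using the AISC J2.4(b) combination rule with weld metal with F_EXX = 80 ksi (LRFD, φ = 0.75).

t_e = 0.707 × 0.625 = 0.4419 in.
R_nwl = 0.6 × 80 × 0.4419 × 15 = 318.1 kips (longitudinal, 2 welds).
R_nwt = 0.6 × 80 × 0.4419 × 6.5 = 137.9 kips (transverse, base value).
(i) R_nwl + R_nwt = 456 kips; (ii) 0.85 R_nwl + 1.5 R_nwt = 477.2 kips.
R_n = max = 477.2 kips [governs: (ii)]; φR_n = 357.9 kips.

φR_n ≈ 358 kips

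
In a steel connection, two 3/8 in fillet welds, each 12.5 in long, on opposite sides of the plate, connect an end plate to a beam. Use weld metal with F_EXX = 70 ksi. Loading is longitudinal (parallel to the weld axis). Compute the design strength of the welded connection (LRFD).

Effective throat t_e = 0.707 × 0.375 = 0.2651 in.
Total length L = 25 in; A_we = 0.2651 × 25 = 6.628 in².
F_nw = 0.6 F_EXX = 0.6 × 70 = 42 ksi.
φR_n = 0.75 × 42 × 6.628 = 208.8 kips.

φR_n ≈ 209 kips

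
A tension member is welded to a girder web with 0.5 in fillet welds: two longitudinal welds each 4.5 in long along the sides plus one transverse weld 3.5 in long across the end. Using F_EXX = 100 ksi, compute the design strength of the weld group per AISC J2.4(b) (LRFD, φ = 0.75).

φR_n ≈ 205 kips

t_e = 0.707 × 0.5 = 0.3535 in.
R_nwl = 0.6 × 100 × 0.3535 × 9 = 190.9 kips (longitudinal, 2 welds).
R_nwt = 0.6 × 100 × 0.3535 × 3.5 = 74.23 kips (transverse, base value).
(i) R_nwl + R_nwt = 265.1 kips; (ii) 0.85 R_nwl + 1.5 R_nwt = 273.6 kips.
R_n = max = 273.6 kips [governs: (ii)]; φR_n = 205.2 kips.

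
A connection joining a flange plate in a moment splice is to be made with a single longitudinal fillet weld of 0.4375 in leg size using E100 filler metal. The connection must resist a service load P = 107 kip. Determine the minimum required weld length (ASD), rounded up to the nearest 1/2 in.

E100XX → F_EXX = 100 ksi.
Throat t_e = 0.707 × 0.4375 = 0.3093 in.
r_n/Ω = (0.6 × 100 × 0.3093) / 2.0 = 9.279 kip/in.
L_req = P / (r_n/Ω) = 107 / 9.279 = 11.53 in total.
Round up → use L = 12 in.

L = 12 in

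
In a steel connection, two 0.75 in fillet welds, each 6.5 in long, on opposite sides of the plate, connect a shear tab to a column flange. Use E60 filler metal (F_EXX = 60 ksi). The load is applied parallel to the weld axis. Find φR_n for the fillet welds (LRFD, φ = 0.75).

Effective throat t_e = 0.707 × 0.75 = 0.5302 in.
Total length L = 13 in; A_we = 0.5302 × 13 = 6.893 in².
F_nw = 0.6 F_EXX = 0.6 × 60 = 36 ksi.
φR_n = 0.75 × 36 × 6.893 = 186.1 kips.

φR_n ≈ 186 kips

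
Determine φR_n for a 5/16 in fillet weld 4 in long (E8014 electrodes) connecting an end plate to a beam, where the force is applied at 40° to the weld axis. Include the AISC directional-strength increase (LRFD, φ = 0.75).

φR_n ≈ 40 kip

E80XX → F_EXX = 80 ksi.
t_e = 0.707 × 0.3125 = 0.2209 in; A_we = 0.2209 × 4 = 0.8837 in².
Directional factor: 1.0 + 0.5 sin^1.5(40°) = 1.258.
F_nw = 0.6 × 80 × 1.258 = 60.37 ksi.
φR_n = 0.75 × 60.37 × 0.8837 = 40.01 kip.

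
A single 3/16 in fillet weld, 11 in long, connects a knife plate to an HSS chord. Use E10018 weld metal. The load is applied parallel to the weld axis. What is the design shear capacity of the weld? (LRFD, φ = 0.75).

φR_n ≈ 65.6 kips

E100XX → F_EXX = 100 ksi.
Effective throat t_e = 0.707 × 0.1875 = 0.1326 in.
Total length L = 11 in; A_we = 0.1326 × 11 = 1.458 in².
F_nw = 0.6 F_EXX = 0.6 × 100 = 60 ksi.
φR_n = 0.75 × 60 × 1.458 = 65.62 kips.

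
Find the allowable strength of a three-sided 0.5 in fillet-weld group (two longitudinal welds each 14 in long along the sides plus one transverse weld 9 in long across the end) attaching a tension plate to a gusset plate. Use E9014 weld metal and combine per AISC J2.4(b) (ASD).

R_n/Ω ≈ 356 kip

E90XX → F_EXX = 90 ksi.
t_e = 0.707 × 0.5 = 0.3535 in.
R_nwl = 0.6 × 90 × 0.3535 × 28 = 534.5 kip (longitudinal, 2 welds).
R_nwt = 0.6 × 90 × 0.3535 × 9 = 171.8 kip (transverse, base value).
(i) R_nwl + R_nwt = 706.3 kip; (ii) 0.85 R_nwl + 1.5 R_nwt = 712 kip.
R_n = max = 712 kip [governs: (ii)]; R_n/Ω = 356 kip.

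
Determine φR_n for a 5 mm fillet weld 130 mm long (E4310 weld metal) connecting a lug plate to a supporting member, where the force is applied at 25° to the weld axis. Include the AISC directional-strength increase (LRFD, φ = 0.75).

φR_n ≈ 101 kN

E43XX → F_EXX = 430 MPa.
t_e = 0.707 × 5 = 3.535 mm; A_we = 3.535 × 130 = 459.5 mm².
Directional factor: 1.0 + 0.5 sin^1.5(25°) = 1.137.
F_nw = 0.6 × 430 × 1.137 = 293.4 MPa.
φR_n = 0.75 × 293.4 × 459.5 × 10⁻³ = 101.1 kN.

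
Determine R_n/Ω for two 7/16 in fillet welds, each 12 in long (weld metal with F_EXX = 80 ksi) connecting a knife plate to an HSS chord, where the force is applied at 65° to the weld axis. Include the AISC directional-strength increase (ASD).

t_e = 0.707 × 0.4375 = 0.3093 in; A_we = 0.3093 × 24 = 7.423 in².
Directional factor: 1.0 + 0.5 sin^1.5(65°) = 1.431.
F_nw = 0.6 × 80 × 1.431 = 68.71 ksi.
R_n/Ω = (68.71 × 7.423) / 2.0 = 255 kip.

R_n/Ω ≈ 255 kip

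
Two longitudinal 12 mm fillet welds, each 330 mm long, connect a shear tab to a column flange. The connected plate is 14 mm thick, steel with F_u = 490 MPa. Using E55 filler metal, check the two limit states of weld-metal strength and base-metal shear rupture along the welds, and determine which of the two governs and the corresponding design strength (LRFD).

E55XX → F_EXX = 550 MPa.
t_e = 0.707 × 12 = 8.484 mm; L = 660 mm.
Weld metal: φR_n = 0.75 × 0.6 × 550 × 8.484 × 660 × 10⁻³ = 1386 kN.
Base metal (shear rupture): φR_n = 0.75 × 0.6 × 490 × 14 × 660 × 10⁻³ = 2037 kN.
Governing: weld metal.

φR_n ≈ 1390 kN (weld metal governs)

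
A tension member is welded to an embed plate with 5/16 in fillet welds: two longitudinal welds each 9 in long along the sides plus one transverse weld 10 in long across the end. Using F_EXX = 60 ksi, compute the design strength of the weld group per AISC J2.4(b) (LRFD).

t_e = 0.707 × 0.3125 = 0.2209 in.
R_nwl = 0.6 × 60 × 0.2209 × 18 = 143.2 kip (longitudinal, 2 welds).
R_nwt = 0.6 × 60 × 0.2209 × 10 = 79.54 kip (transverse, base value).
(i) R_nwl + R_nwt = 222.7 kip; (ii) 0.85 R_nwl + 1.5 R_nwt = 241 kip.
R_n = max = 241 kip [governs: (ii)]; φR_n = 180.7 kip.

φR_n ≈ 181 kip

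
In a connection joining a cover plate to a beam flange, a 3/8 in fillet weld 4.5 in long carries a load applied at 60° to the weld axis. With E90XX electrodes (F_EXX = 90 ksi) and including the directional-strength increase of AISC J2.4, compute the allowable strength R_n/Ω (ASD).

R_n/Ω ≈ 45.2 kips

t_e = 0.707 × 0.375 = 0.2651 in; A_we = 0.2651 × 4.5 = 1.193 in².
Directional factor: 1.0 + 0.5 sin^1.5(60°) = 1.403.
F_nw = 0.6 × 90 × 1.403 = 75.76 ksi.
R_n/Ω = (75.76 × 1.193) / 2.0 = 45.19 kips.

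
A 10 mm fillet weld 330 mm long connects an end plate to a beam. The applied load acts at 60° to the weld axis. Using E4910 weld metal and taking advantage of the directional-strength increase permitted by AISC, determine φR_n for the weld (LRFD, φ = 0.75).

E49XX → F_EXX = 490 MPa.
t_e = 0.707 × 10 = 7.07 mm; A_we = 7.07 × 330 = 2333 mm².
Directional factor: 1.0 + 0.5 sin^1.5(60°) = 1.403.
F_nw = 0.6 × 490 × 1.403 = 412.5 MPa.
φR_n = 0.75 × 412.5 × 2333 × 10⁻³ = 721.8 kN.

φR_n ≈ 722 kN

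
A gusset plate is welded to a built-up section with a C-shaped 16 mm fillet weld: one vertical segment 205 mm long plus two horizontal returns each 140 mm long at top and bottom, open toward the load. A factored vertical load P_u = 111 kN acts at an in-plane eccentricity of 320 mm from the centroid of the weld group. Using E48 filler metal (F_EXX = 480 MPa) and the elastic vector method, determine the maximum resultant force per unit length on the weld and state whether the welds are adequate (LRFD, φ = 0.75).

Total weld length L_w = 485 mm. Treat welds as unit-width lines.
Centroid: x̄ = 2×140×70 / 485 = 40.41 mm from the vertical weld.
Polar moment about centroid: J = I_x + I_y = [205³/12 + 2×140×102.5²] + [205×40.41² + 2(140³/12 + 140×29.59²)] = 4697000 mm³.
Direct shear f_v = P/L_w = 111×10³ / 485 = 228.9 N/mm (vertical).
Torsion M = P·e = 111×10³ × 320 = 35520000 N·mm.
Critical point at (x, y) = (99.59, 102.5) from centroid. f_tx = M·y/J = 775.1 N/mm; f_ty = M·x/J = 753.1 N/mm.
Resultant f_max = √[f_tx² + (f_v + f_ty)²] = √[775.1² + (228.9 + 753.1)²] = 1251 N/mm.
Capacity per unit length: φr_n = 0.75 × 0.6 × 480 × (0.707 × 16) = 2443 N/mm.
1251 ≤ 2443 → adequate.

f_max ≈ 1250 N/mm; adequate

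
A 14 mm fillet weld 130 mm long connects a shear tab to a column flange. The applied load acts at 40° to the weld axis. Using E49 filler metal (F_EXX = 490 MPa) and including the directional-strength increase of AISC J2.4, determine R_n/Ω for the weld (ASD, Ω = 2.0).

t_e = 0.707 × 14 = 9.898 mm; A_we = 9.898 × 130 = 1287 mm².
Directional factor: 1.0 + 0.5 sin^1.5(40°) = 1.258.
F_nw = 0.6 × 490 × 1.258 = 369.8 MPa.
R_n/Ω = (369.8 × 1287) / 2.0 × 10⁻³ = 237.9 kN.

R_n/Ω ≈ 238 kN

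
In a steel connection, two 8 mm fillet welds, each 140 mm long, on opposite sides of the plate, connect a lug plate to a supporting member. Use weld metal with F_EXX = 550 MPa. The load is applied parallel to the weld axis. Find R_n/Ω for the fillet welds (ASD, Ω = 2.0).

Effective throat t_e = 0.707 × 8 = 5.656 mm.
Total length L = 280 mm; A_we = 5.656 × 280 = 1584 mm².
F_nw = 0.6 F_EXX = 0.6 × 550 = 330 MPa.
R_n = 330 × 1584 × 10⁻³ = 522.6 kN; R_n/Ω = 522.6/2.0 = 261.3 kN.

R_n/Ω ≈ 261 kN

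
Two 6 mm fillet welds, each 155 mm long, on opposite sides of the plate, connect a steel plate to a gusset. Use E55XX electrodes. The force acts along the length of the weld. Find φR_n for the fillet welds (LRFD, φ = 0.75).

E55XX → F_EXX = 550 MPa.
Effective throat t_e = 0.707 × 6 = 4.242 mm.
Total length L = 310 mm; A_we = 4.242 × 310 = 1315 mm².
F_nw = 0.6 F_EXX = 0.6 × 550 = 330 MPa.
φR_n = 0.75 × 330 × 1315 × 10⁻³ = 325.5 kN.

φR_n ≈ 325 kN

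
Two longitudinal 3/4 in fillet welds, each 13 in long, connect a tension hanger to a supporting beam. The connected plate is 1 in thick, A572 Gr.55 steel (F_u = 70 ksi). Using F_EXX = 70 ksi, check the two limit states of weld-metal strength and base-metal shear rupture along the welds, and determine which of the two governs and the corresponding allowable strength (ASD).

R_n/Ω ≈ 290 kips (weld metal governs)

t_e = 0.707 × 0.75 = 0.5302 in; L = 26 in.
Weld metal: R_n/Ω = (1/2.0) × 0.6 × 70 × 0.5302 × 26 = 289.5 kips.
Base metal (shear rupture): R_n/Ω = (1/2.0) × 0.6 × 70 × 1 × 26 = 546 kips.
Governing: weld metal.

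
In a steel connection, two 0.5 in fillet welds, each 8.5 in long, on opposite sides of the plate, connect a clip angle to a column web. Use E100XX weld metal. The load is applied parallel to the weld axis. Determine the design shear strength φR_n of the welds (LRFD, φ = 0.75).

φR_n ≈ 270 kips

E100XX → F_EXX = 100 ksi.
Effective throat t_e = 0.707 × 0.5 = 0.3535 in.
Total length L = 17 in; A_we = 0.3535 × 17 = 6.01 in².
F_nw = 0.6 F_EXX = 0.6 × 100 = 60 ksi.
φR_n = 0.75 × 60 × 6.01 = 270.4 kips.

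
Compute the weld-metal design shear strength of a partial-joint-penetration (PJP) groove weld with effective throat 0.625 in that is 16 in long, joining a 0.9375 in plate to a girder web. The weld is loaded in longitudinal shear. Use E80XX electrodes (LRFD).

φR_n ≈ 360 kip

E80XX → F_EXX = 80 ksi.
Effective throat (given) t_e = 0.625 in.
A_we = 0.625 × 16 = 10 in².
F_nw = 0.6 F_EXX = 48 ksi.
φR_n = 0.75 × 48 × 10 = 360 kip.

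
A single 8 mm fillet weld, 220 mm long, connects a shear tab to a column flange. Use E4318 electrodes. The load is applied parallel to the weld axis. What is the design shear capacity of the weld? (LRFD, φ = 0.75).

E43XX → F_EXX = 430 MPa.
Effective throat t_e = 0.707 × 8 = 5.656 mm.
Total length L = 220 mm; A_we = 5.656 × 220 = 1244 mm².
F_nw = 0.6 F_EXX = 0.6 × 430 = 258 MPa.
φR_n = 0.75 × 258 × 1244 × 10⁻³ = 240.8 kN.

φR_n ≈ 241 kN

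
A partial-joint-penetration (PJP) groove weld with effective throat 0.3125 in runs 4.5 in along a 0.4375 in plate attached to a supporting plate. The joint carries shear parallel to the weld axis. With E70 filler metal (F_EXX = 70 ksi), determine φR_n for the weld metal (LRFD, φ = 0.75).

φR_n ≈ 44.3 kip

Effective throat (given) t_e = 0.3125 in.
A_we = 0.3125 × 4.5 = 1.406 in².
F_nw = 0.6 F_EXX = 42 ksi.
φR_n = 0.75 × 42 × 1.406 = 44.3 kip.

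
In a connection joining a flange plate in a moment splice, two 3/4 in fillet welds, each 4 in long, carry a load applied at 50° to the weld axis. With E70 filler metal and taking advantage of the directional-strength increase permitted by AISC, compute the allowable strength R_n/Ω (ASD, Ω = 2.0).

E70XX → F_EXX = 70 ksi.
t_e = 0.707 × 0.75 = 0.5302 in; A_we = 0.5302 × 8 = 4.242 in².
Directional factor: 1.0 + 0.5 sin^1.5(50°) = 1.335.
F_nw = 0.6 × 70 × 1.335 = 56.08 ksi.
R_n/Ω = (56.08 × 4.242) / 2.0 = 118.9 kip.

R_n/Ω ≈ 119 kip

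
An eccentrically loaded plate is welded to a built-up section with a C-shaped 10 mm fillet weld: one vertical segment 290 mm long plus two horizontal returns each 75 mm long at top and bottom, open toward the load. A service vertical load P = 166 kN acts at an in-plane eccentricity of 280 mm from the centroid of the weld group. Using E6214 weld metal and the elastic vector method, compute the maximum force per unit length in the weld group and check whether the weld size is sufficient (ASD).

E62XX → F_EXX = 620 MPa.
Total weld length L_w = 440 mm. Treat welds as unit-width lines.
Centroid: x̄ = 2×75×37.5 / 440 = 12.78 mm from the vertical weld.
Polar moment about centroid: J = I_x + I_y = [290³/12 + 2×75×145²] + [290×12.78² + 2(75³/12 + 75×24.72²)] = 5396000 mm³.
Direct shear f_v = P/L_w = 166×10³ / 440 = 377.3 N/mm (vertical).
Torsion M = P·e = 166×10³ × 280 = 46480000 N·mm.
Critical point at (x, y) = (62.22, 145) from centroid. f_tx = M·y/J = 1249 N/mm; f_ty = M·x/J = 536 N/mm.
Resultant f_max = √[f_tx² + (f_v + f_ty)²] = √[1249² + (377.3 + 536)²] = 1547 N/mm.
Capacity per unit length: r_n/Ω = (1/2.0) × 0.6 × 620 × (0.707 × 10) = 1315 N/mm.
1547 > 1315 → NOT adequate.

f_max ≈ 1550 N/mm; NOT adequate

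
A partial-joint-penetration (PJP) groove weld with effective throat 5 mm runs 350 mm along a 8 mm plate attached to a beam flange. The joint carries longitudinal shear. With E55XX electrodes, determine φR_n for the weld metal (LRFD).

E55XX → F_EXX = 550 MPa.
Effective throat (given) t_e = 5 mm.
A_we = 5 × 350 = 1750 mm².
F_nw = 0.6 F_EXX = 330 MPa.
φR_n = 0.75 × 330 × 1750 × 10⁻³ = 433.1 kN.

φR_n ≈ 433 kN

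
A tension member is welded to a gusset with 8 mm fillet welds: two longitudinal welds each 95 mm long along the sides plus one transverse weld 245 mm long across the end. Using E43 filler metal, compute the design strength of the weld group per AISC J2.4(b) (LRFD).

E43XX → F_EXX = 430 MPa.
t_e = 0.707 × 8 = 5.656 mm.
R_nwl = 0.6 × 430 × 5.656 × 190 × 10⁻³ = 277.3 kN (longitudinal, 2 welds).
R_nwt = 0.6 × 430 × 5.656 × 245 × 10⁻³ = 357.5 kN (transverse, base value).
(i) R_nwl + R_nwt = 634.8 kN; (ii) 0.85 R_nwl + 1.5 R_nwt = 771.9 kN.
R_n = max = 771.9 kN [governs: (ii)]; φR_n = 579 kN.

φR_n ≈ 579 kN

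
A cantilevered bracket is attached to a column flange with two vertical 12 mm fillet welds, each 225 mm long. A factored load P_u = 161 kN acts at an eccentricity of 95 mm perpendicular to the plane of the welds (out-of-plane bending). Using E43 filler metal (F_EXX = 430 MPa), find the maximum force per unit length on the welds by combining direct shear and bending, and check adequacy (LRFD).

f_max ≈ 974 N/mm; adequate

L_w = 2 × 225 = 450 mm; section modulus (unit throat) S = 2 × L²/6 = 16880 mm².
Direct shear f_v = P/L_w = 161×10³/450 = 357.8 N/mm.
Moment M = P × e = 161×10³ × 95 = 15295000 N·mm; bending f_b = M/S = 906.4 N/mm.
f_max = √(f_v² + f_b²) = √(357.8² + 906.4²) = 974.4 N/mm.
φr_n = 0.75 × 0.6 × 430 × (0.707 × 12) = 1642 N/mm → adequate.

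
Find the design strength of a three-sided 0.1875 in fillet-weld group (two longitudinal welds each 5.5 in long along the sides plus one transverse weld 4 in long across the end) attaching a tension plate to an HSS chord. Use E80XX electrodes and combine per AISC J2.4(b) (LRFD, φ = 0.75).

φR_n ≈ 73.3 kip

E80XX → F_EXX = 80 ksi.
t_e = 0.707 × 0.1875 = 0.1326 in.
R_nwl = 0.6 × 80 × 0.1326 × 11 = 69.99 kip (longitudinal, 2 welds).
R_nwt = 0.6 × 80 × 0.1326 × 4 = 25.45 kip (transverse, base value).
(i) R_nwl + R_nwt = 95.44 kip; (ii) 0.85 R_nwl + 1.5 R_nwt = 97.67 kip.
R_n = max = 97.67 kip [governs: (ii)]; φR_n = 73.25 kip.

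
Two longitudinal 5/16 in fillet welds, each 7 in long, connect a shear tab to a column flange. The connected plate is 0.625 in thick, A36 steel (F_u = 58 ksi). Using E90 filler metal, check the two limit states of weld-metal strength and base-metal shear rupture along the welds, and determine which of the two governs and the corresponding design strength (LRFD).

E90XX → F_EXX = 90 ksi.
t_e = 0.707 × 0.3125 = 0.2209 in; L = 14 in.
Weld metal: φR_n = 0.75 × 0.6 × 90 × 0.2209 × 14 = 125.3 kips.
Base metal (shear rupture): φR_n = 0.75 × 0.6 × 58 × 0.625 × 14 = 228.4 kips.
Governing: weld metal.

φR_n ≈ 125 kips (weld metal governs)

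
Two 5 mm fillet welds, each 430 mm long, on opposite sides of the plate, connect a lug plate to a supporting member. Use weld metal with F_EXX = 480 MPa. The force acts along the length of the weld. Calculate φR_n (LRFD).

Effective throat t_e = 0.707 × 5 = 3.535 mm.
Total length L = 860 mm; A_we = 3.535 × 860 = 3040 mm².
F_nw = 0.6 F_EXX = 0.6 × 480 = 288 MPa.
φR_n = 0.75 × 288 × 3040 × 10⁻³ = 656.7 kN.

φR_n ≈ 657 kN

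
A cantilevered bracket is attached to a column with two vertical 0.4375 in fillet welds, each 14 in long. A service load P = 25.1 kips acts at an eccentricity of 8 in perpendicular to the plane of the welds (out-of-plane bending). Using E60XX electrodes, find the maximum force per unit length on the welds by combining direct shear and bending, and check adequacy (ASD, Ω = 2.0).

f_max ≈ 3.2 kip/in; adequate

E60XX → F_EXX = 60 ksi.
L_w = 2 × 14 = 28 in; section modulus (unit throat) S = 2 × L²/6 = 65.33 in².
Direct shear f_v = P/L_w = 25.1/28 = 0.8964 kip/in.
Moment M = P × e = 25.1 × 8 = 200.8 kip·in; bending f_b = M/S = 3.073 kip/in.
f_max = √(f_v² + f_b²) = √(0.8964² + 3.073²) = 3.202 kip/in.
r_n/Ω = (1/2.0) × 0.6 × 60 × (0.707 × 0.4375) = 5.568 kip/in → adequate.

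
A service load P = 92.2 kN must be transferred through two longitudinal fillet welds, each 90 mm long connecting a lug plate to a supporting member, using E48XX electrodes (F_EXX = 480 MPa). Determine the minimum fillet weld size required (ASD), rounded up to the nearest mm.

Total weld length L = 180 mm.
Required throat t_e = P × Ω / (0.6 F_EXX × L) = 92.2 × 2.0 / (0.6 × 480 × 180 × 10⁻³) = 3.557 mm.
Required leg w = t_e / 0.707 = 5.031 mm → use 6 mm.

w = 6 mm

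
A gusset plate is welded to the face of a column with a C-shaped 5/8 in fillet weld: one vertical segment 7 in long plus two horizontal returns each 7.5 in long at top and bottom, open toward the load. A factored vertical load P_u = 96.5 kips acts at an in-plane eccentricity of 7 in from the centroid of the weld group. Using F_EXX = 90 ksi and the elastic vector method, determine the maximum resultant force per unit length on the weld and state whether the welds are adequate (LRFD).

f_max ≈ 15.5 kip/in; adequate

Total weld length L_w = 22 in. Treat welds as unit-width lines.
Centroid: x̄ = 2×7.5×3.75 / 22 = 2.557 in from the vertical weld.
Polar moment about centroid: J = I_x + I_y = [7³/12 + 2×7.5×3.5²] + [7×2.557² + 2(7.5³/12 + 7.5×1.193²)] = 349.8 in³.
Direct shear f_v = P/L_w = 96.5 / 22 = 4.386 kip/in (vertical).
Torsion M = P·e = 96.5 × 7 = 675.5 kip·in.
Critical point at (x, y) = (4.943, 3.5) from centroid. f_tx = M·y/J = 6.76 kip/in; f_ty = M·x/J = 9.547 kip/in.
Resultant f_max = √[f_tx² + (f_v + f_ty)²] = √[6.76² + (4.386 + 9.547)²] = 15.49 kip/in.
Capacity per unit length: φr_n = 0.75 × 0.6 × 90 × (0.707 × 0.625) = 17.9 kip/in.
15.49 ≤ 17.9 → adequate.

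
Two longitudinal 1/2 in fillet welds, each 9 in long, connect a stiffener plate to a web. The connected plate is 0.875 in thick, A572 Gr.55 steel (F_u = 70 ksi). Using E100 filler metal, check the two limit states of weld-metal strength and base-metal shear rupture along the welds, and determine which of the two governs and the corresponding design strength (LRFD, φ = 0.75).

E100XX → F_EXX = 100 ksi.
t_e = 0.707 × 0.5 = 0.3535 in; L = 18 in.
Weld metal: φR_n = 0.75 × 0.6 × 100 × 0.3535 × 18 = 286.3 kips.
Base metal (shear rupture): φR_n = 0.75 × 0.6 × 70 × 0.875 × 18 = 496.1 kips.
Governing: weld metal.

φR_n ≈ 286 kips (weld metal governs)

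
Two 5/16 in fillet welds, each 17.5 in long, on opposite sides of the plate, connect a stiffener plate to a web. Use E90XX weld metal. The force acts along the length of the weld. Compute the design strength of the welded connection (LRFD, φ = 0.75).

E90XX → F_EXX = 90 ksi.
Effective throat t_e = 0.707 × 0.3125 = 0.2209 in.
Total length L = 35 in; A_we = 0.2209 × 35 = 7.733 in².
F_nw = 0.6 F_EXX = 0.6 × 90 = 54 ksi.
φR_n = 0.75 × 54 × 7.733 = 313.2 kips.

φR_n ≈ 313 kips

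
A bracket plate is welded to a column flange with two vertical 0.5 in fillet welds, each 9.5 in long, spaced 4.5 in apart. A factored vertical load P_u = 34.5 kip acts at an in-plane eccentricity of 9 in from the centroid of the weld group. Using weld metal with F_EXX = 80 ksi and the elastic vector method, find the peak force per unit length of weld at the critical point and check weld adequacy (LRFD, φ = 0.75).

Total weld length L_w = 19 in. Treat welds as unit-width lines.
Polar moment about centroid: J = 2[d³/12 + d(b/2)²] = 2[9.5³/12 + 9.5×2.25²] = 239.1 in³.
Direct shear f_v = P/L_w = 34.5 / 19 = 1.816 kip/in (vertical).
Torsion M = P·e = 34.5 × 9 = 310.5 kip·in.
Critical point at (x, y) = (2.25, 4.75) from centroid. f_tx = M·y/J = 6.169 kip/in; f_ty = M·x/J = 2.922 kip/in.
Resultant f_max = √[f_tx² + (f_v + f_ty)²] = √[6.169² + (1.816 + 2.922)²] = 7.778 kip/in.
Capacity per unit length: φr_n = 0.75 × 0.6 × 80 × (0.707 × 0.5) = 12.73 kip/in.
7.778 ≤ 12.73 → adequate.

f_max ≈ 7.78 kip/in; adequate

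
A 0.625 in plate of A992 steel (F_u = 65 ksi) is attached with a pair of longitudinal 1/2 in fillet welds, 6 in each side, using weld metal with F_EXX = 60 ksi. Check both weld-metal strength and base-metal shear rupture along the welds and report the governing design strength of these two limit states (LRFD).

φR_n ≈ 115 kips (weld metal governs)

t_e = 0.707 × 0.5 = 0.3535 in; L = 12 in.
Weld metal: φR_n = 0.75 × 0.6 × 60 × 0.3535 × 12 = 114.5 kips.
Base metal (shear rupture): φR_n = 0.75 × 0.6 × 65 × 0.625 × 12 = 219.4 kips.
Governing: weld metal.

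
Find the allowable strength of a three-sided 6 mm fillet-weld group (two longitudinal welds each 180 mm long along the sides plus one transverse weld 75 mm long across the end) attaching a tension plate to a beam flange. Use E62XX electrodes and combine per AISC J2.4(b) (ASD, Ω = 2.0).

E62XX → F_EXX = 620 MPa.
t_e = 0.707 × 6 = 4.242 mm.
R_nwl = 0.6 × 620 × 4.242 × 360 × 10⁻³ = 568.1 kN (longitudinal, 2 welds).
R_nwt = 0.6 × 620 × 4.242 × 75 × 10⁻³ = 118.4 kN (transverse, base value).
(i) R_nwl + R_nwt = 686.4 kN; (ii) 0.85 R_nwl + 1.5 R_nwt = 660.4 kN.
R_n = max = 686.4 kN [governs: (i)]; R_n/Ω = 343.2 kN.

R_n/Ω ≈ 343 kN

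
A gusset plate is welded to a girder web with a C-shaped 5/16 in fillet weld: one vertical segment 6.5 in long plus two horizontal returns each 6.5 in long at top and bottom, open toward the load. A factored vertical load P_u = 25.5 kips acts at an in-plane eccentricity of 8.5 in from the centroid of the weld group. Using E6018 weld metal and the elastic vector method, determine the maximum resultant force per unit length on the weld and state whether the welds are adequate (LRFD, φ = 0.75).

f_max ≈ 5.76 kip/in; adequate

E60XX → F_EXX = 60 ksi.
Total weld length L_w = 19.5 in. Treat welds as unit-width lines.
Centroid: x̄ = 2×6.5×3.25 / 19.5 = 2.167 in from the vertical weld.
Polar moment about centroid: J = I_x + I_y = [6.5³/12 + 2×6.5×3.25²] + [6.5×2.167² + 2(6.5³/12 + 6.5×1.083²)] = 251.7 in³.
Direct shear f_v = P/L_w = 25.5 / 19.5 = 1.308 kip/in (vertical).
Torsion M = P·e = 25.5 × 8.5 = 216.75 kip·in.
Critical point at (x, y) = (4.333, 3.25) from centroid. f_tx = M·y/J = 2.798 kip/in; f_ty = M·x/J = 3.731 kip/in.
Resultant f_max = √[f_tx² + (f_v + f_ty)²] = √[2.798² + (1.308 + 3.731)²] = 5.764 kip/in.
Capacity per unit length: φr_n = 0.75 × 0.6 × 60 × (0.707 × 0.3125) = 5.965 kip/in.
5.764 ≤ 5.965 → adequate.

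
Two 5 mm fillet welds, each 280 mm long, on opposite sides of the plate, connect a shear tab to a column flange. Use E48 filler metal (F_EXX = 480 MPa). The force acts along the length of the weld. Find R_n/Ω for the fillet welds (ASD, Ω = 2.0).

R_n/Ω ≈ 285 kN

Effective throat t_e = 0.707 × 5 = 3.535 mm.
Total length L = 560 mm; A_we = 3.535 × 560 = 1980 mm².
F_nw = 0.6 F_EXX = 0.6 × 480 = 288 MPa.
R_n = 288 × 1980 × 10⁻³ = 570.1 kN; R_n/Ω = 570.1/2.0 = 285.1 kN.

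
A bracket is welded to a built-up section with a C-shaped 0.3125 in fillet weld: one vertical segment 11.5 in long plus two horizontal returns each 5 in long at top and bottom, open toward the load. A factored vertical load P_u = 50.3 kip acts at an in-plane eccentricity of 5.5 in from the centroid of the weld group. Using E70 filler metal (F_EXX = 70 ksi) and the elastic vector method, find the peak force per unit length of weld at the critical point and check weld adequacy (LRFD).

f_max ≈ 5.4 kip/in; adequate

Total weld length L_w = 21.5 in. Treat welds as unit-width lines.
Centroid: x̄ = 2×5×2.5 / 21.5 = 1.163 in from the vertical weld.
Polar moment about centroid: J = I_x + I_y = [11.5³/12 + 2×5×5.75²] + [11.5×1.163² + 2(5³/12 + 5×1.337²)] = 511.6 in³.
Direct shear f_v = P/L_w = 50.3 / 21.5 = 2.34 kip/in (vertical).
Torsion M = P·e = 50.3 × 5.5 = 276.65 kip·in.
Critical point at (x, y) = (3.837, 5.75) from centroid. f_tx = M·y/J = 3.109 kip/in; f_ty = M·x/J = 2.075 kip/in.
Resultant f_max = √[f_tx² + (f_v + f_ty)²] = √[3.109² + (2.34 + 2.075)²] = 5.399 kip/in.
Capacity per unit length: φr_n = 0.75 × 0.6 × 70 × (0.707 × 0.3125) = 6.96 kip/in.
5.399 ≤ 6.96 → adequate.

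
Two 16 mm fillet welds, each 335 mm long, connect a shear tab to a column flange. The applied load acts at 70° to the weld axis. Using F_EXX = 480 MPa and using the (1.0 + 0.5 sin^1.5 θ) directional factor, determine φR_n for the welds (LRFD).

φR_n ≈ 2380 kN

t_e = 0.707 × 16 = 11.31 mm; A_we = 11.31 × 670 = 7579 mm².
Directional factor: 1.0 + 0.5 sin^1.5(70°) = 1.455.
F_nw = 0.6 × 480 × 1.455 = 419.2 MPa.
φR_n = 0.75 × 419.2 × 7579 × 10⁻³ = 2383 kN.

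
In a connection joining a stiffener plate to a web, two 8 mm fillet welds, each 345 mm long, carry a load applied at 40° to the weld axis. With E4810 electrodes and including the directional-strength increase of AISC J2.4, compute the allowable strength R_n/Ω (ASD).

R_n/Ω ≈ 707 kN

E48XX → F_EXX = 480 MPa.
t_e = 0.707 × 8 = 5.656 mm; A_we = 5.656 × 690 = 3903 mm².
Directional factor: 1.0 + 0.5 sin^1.5(40°) = 1.258.
F_nw = 0.6 × 480 × 1.258 = 362.2 MPa.
R_n/Ω = (362.2 × 3903) / 2.0 × 10⁻³ = 706.8 kN.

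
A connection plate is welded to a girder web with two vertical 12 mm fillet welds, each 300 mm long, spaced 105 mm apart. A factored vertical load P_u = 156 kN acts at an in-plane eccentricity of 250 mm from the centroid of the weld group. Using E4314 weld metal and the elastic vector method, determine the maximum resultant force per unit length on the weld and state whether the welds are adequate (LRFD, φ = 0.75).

f_max ≈ 1120 N/mm; adequate

E43XX → F_EXX = 430 MPa.
Total weld length L_w = 600 mm. Treat welds as unit-width lines.
Polar moment about centroid: J = 2[d³/12 + d(b/2)²] = 2[300³/12 + 300×52.5²] = 6154000 mm³.
Direct shear f_v = P/L_w = 156×10³ / 600 = 260 N/mm (vertical).
Torsion M = P·e = 156×10³ × 250 = 39000000 N·mm.
Critical point at (x, y) = (52.5, 150) from centroid. f_tx = M·y/J = 950.6 N/mm; f_ty = M·x/J = 332.7 N/mm.
Resultant f_max = √[f_tx² + (f_v + f_ty)²] = √[950.6² + (260 + 332.7)²] = 1120 N/mm.
Capacity per unit length: φr_n = 0.75 × 0.6 × 430 × (0.707 × 12) = 1642 N/mm.
1120 ≤ 1642 → adequate.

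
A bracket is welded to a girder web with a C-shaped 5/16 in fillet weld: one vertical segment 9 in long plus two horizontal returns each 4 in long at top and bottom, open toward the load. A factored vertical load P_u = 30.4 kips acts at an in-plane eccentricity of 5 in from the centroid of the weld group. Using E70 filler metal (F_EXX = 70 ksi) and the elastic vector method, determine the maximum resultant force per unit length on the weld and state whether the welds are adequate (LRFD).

f_max ≈ 4.56 kip/in; adequate

Total weld length L_w = 17 in. Treat welds as unit-width lines.
Centroid: x̄ = 2×4×2 / 17 = 0.9412 in from the vertical weld.
Polar moment about centroid: J = I_x + I_y = [9³/12 + 2×4×4.5²] + [9×0.9412² + 2(4³/12 + 4×1.059²)] = 250.4 in³.
Direct shear f_v = P/L_w = 30.4 / 17 = 1.788 kip/in (vertical).
Torsion M = P·e = 30.4 × 5 = 152 kip·in.
Critical point at (x, y) = (3.059, 4.5) from centroid. f_tx = M·y/J = 2.732 kip/in; f_ty = M·x/J = 1.857 kip/in.
Resultant f_max = √[f_tx² + (f_v + f_ty)²] = √[2.732² + (1.788 + 1.857)²] = 4.556 kip/in.
Capacity per unit length: φr_n = 0.75 × 0.6 × 70 × (0.707 × 0.3125) = 6.96 kip/in.
4.556 ≤ 6.96 → adequate.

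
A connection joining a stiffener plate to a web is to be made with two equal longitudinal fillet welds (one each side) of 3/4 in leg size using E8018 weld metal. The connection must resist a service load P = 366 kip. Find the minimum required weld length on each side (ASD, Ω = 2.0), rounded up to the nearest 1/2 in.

E80XX → F_EXX = 80 ksi.
Throat t_e = 0.707 × 0.75 = 0.5302 in.
r_n/Ω = (0.6 × 80 × 0.5302) / 2.0 = 12.73 kip/in.
L_req = P / (r_n/Ω) = 366 / 12.73 = 28.76 in total.
Per side: 28.76 / 2 = 14.38 in.
Round up → use L = 14.5 in on each side.

L = 14.5 in on each side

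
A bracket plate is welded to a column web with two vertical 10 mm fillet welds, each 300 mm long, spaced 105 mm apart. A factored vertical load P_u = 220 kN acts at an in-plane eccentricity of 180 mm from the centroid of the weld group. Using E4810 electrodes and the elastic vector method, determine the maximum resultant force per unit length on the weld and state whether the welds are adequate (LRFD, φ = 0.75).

f_max ≈ 1200 N/mm; adequate

E48XX → F_EXX = 480 MPa.
Total weld length L_w = 600 mm. Treat welds as unit-width lines.
Polar moment about centroid: J = 2[d³/12 + d(b/2)²] = 2[300³/12 + 300×52.5²] = 6154000 mm³.
Direct shear f_v = P/L_w = 220×10³ / 600 = 366.7 N/mm (vertical).
Torsion M = P·e = 220×10³ × 180 = 39600000 N·mm.
Critical point at (x, y) = (52.5, 150) from centroid. f_tx = M·y/J = 965.3 N/mm; f_ty = M·x/J = 337.8 N/mm.
Resultant f_max = √[f_tx² + (f_v + f_ty)²] = √[965.3² + (366.7 + 337.8)²] = 1195 N/mm.
Capacity per unit length: φr_n = 0.75 × 0.6 × 480 × (0.707 × 10) = 1527 N/mm.
1195 ≤ 1527 → adequate.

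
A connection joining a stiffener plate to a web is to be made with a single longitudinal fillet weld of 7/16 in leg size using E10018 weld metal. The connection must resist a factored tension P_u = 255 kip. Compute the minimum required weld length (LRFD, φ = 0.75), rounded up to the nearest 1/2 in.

L = 18.5 in

E100XX → F_EXX = 100 ksi.
Throat t_e = 0.707 × 0.4375 = 0.3093 in.
φr_n = 0.75 × 0.6 × 100 × 0.3093 = 13.92 kip/in.
L_req = P_u / φr_n = 255 / 13.92 = 18.32 in total.
Round up → use L = 18.5 in.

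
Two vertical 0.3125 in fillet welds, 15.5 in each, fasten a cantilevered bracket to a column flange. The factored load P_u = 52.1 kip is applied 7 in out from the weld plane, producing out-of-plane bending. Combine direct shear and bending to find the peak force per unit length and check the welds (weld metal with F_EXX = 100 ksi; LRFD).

L_w = 2 × 15.5 = 31 in; section modulus (unit throat) S = 2 × L²/6 = 80.08 in².
Direct shear f_v = P/L_w = 52.1/31 = 1.681 kip/in.
Moment M = P × e = 52.1 × 7 = 364.7 kip·in; bending f_b = M/S = 4.554 kip/in.
f_max = √(f_v² + f_b²) = √(1.681² + 4.554²) = 4.854 kip/in.
φr_n = 0.75 × 0.6 × 100 × (0.707 × 0.3125) = 9.942 kip/in → adequate.

f_max ≈ 4.85 kip/in; adequate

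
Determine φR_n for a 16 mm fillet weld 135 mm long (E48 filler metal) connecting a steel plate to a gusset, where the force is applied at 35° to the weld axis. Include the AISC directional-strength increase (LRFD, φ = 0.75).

φR_n ≈ 402 kN

E48XX → F_EXX = 480 MPa.
t_e = 0.707 × 16 = 11.31 mm; A_we = 11.31 × 135 = 1527 mm².
Directional factor: 1.0 + 0.5 sin^1.5(35°) = 1.217.
F_nw = 0.6 × 480 × 1.217 = 350.6 MPa.
φR_n = 0.75 × 350.6 × 1527 × 10⁻³ = 401.5 kN.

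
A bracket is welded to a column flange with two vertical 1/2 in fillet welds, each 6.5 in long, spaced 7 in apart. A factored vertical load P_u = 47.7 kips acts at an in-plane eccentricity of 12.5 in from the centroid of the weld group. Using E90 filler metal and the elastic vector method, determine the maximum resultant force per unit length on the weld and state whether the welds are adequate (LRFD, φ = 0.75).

E90XX → F_EXX = 90 ksi.
Total weld length L_w = 13 in. Treat welds as unit-width lines.
Polar moment about centroid: J = 2[d³/12 + d(b/2)²] = 2[6.5³/12 + 6.5×3.5²] = 205 in³.
Direct shear f_v = P/L_w = 47.7 / 13 = 3.669 kip/in (vertical).
Torsion M = P·e = 47.7 × 12.5 = 596.25 kip·in.
Critical point at (x, y) = (3.5, 3.25) from centroid. f_tx = M·y/J = 9.452 kip/in; f_ty = M·x/J = 10.18 kip/in.
Resultant f_max = √[f_tx² + (f_v + f_ty)²] = √[9.452² + (3.669 + 10.18)²] = 16.77 kip/in.
Capacity per unit length: φr_n = 0.75 × 0.6 × 90 × (0.707 × 0.5) = 14.32 kip/in.
16.77 > 14.32 → NOT adequate.

f_max ≈ 16.8 kip/in; NOT adequate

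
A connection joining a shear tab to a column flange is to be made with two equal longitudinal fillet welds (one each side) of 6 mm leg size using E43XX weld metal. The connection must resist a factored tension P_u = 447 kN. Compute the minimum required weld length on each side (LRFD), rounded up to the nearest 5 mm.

L = 275 mm on each side

E43XX → F_EXX = 430 MPa.
Throat t_e = 0.707 × 6 = 4.242 mm.
φr_n = 0.75 × 0.6 × 430 × 4.242 × 10⁻³ = 0.8208 kN/mm.
L_req = P_u / φr_n = 447 / 0.8208 = 544.6 mm total.
Per side: 544.6 / 2 = 272.3 mm.
Round up → use L = 275 mm on each side.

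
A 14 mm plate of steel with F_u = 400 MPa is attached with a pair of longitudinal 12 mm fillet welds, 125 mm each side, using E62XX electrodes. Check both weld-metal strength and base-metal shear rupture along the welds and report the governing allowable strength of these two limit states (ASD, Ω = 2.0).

R_n/Ω ≈ 395 kN (weld metal governs)

E62XX → F_EXX = 620 MPa.
t_e = 0.707 × 12 = 8.484 mm; L = 250 mm.
Weld metal: R_n/Ω = (1/2.0) × 0.6 × 620 × 8.484 × 250 × 10⁻³ = 394.5 kN.
Base metal (shear rupture): R_n/Ω = (1/2.0) × 0.6 × 400 × 14 × 250 × 10⁻³ = 420 kN.
Governing: weld metal.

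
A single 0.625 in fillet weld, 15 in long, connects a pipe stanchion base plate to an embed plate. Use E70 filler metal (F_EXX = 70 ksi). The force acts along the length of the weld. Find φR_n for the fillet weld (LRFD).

φR_n ≈ 209 kip

Effective throat t_e = 0.707 × 0.625 = 0.4419 in.
Total length L = 15 in; A_we = 0.4419 × 15 = 6.628 in².
F_nw = 0.6 F_EXX = 0.6 × 70 = 42 ksi.
φR_n = 0.75 × 42 × 6.628 = 208.8 kip.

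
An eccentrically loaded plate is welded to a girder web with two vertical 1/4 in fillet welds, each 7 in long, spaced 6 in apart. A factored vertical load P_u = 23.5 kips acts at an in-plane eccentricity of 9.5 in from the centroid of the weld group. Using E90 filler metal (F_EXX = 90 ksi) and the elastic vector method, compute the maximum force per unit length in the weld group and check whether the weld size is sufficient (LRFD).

Total weld length L_w = 14 in. Treat welds as unit-width lines.
Polar moment about centroid: J = 2[d³/12 + d(b/2)²] = 2[7³/12 + 7×3²] = 183.2 in³.
Direct shear f_v = P/L_w = 23.5 / 14 = 1.679 kip/in (vertical).
Torsion M = P·e = 23.5 × 9.5 = 223.25 kip·in.
Critical point at (x, y) = (3, 3.5) from centroid. f_tx = M·y/J = 4.266 kip/in; f_ty = M·x/J = 3.657 kip/in.
Resultant f_max = √[f_tx² + (f_v + f_ty)²] = √[4.266² + (1.679 + 3.657)²] = 6.831 kip/in.
Capacity per unit length: φr_n = 0.75 × 0.6 × 90 × (0.707 × 0.25) = 7.158 kip/in.
6.831 ≤ 7.158 → adequate.

f_max ≈ 6.83 kip/in; adequate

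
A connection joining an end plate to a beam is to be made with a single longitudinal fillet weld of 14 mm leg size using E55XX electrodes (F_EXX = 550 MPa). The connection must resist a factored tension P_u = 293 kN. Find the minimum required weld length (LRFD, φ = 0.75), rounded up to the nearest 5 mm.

Throat t_e = 0.707 × 14 = 9.898 mm.
φr_n = 0.75 × 0.6 × 550 × 9.898 × 10⁻³ = 2.45 kN/mm.
L_req = P_u / φr_n = 293 / 2.45 = 119.6 mm total.
Round up → use L = 120 mm.

L = 120 mm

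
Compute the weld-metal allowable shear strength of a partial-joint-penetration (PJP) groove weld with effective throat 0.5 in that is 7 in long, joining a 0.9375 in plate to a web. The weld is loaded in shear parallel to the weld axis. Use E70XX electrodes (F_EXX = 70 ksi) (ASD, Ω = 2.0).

Effective throat (given) t_e = 0.5 in.
A_we = 0.5 × 7 = 3.5 in².
F_nw = 0.6 F_EXX = 42 ksi.
R_n/Ω = (42 × 3.5) / 2.0 = 73.5 kip.

R_n/Ω ≈ 73.5 kip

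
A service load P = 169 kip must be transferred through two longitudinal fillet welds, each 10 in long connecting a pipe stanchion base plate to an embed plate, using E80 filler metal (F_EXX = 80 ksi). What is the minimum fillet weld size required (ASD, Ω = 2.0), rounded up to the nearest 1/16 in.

w = 1/2 in

Total weld length L = 20 in.
Required throat t_e = P × Ω / (0.6 F_EXX × L) = 169 × 2.0 / (0.6 × 80 × 20) = 0.3521 in.
Required leg w = t_e / 0.707 = 0.498 in → use 1/2 in.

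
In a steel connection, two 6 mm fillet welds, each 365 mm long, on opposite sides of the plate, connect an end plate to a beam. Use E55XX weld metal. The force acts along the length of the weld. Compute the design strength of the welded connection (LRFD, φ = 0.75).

φR_n ≈ 766 kN

E55XX → F_EXX = 550 MPa.
Effective throat t_e = 0.707 × 6 = 4.242 mm.
Total length L = 730 mm; A_we = 4.242 × 730 = 3097 mm².
F_nw = 0.6 F_EXX = 0.6 × 550 = 330 MPa.
φR_n = 0.75 × 330 × 3097 × 10⁻³ = 766.4 kN.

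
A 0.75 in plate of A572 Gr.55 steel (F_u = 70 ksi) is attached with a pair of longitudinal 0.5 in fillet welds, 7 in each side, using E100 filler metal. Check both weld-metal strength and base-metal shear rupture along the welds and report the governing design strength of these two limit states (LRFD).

E100XX → F_EXX = 100 ksi.
t_e = 0.707 × 0.5 = 0.3535 in; L = 14 in.
Weld metal: φR_n = 0.75 × 0.6 × 100 × 0.3535 × 14 = 222.7 kip.
Base metal (shear rupture): φR_n = 0.75 × 0.6 × 70 × 0.75 × 14 = 330.8 kip.
Governing: weld metal.

φR_n ≈ 223 kip (weld metal governs)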